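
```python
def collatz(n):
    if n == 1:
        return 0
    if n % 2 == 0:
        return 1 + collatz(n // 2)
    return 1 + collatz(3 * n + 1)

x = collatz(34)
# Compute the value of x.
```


collatz(34)
34 is even -> collatz(17)
17 is odd -> 3*17+1 = 52 -> collatz(52)
52 is even -> collatz(26)
26 is even -> collatz(13)
13 is odd -> 3*13+1 = 40 -> collatz(40)
40 is even -> collatz(20)
20 is even -> collatz(10)
10 is even -> collatz(5)
5 is odd -> 3*5+1 = 16 -> collatz(16)
16 is even -> collatz(8)
8 is even -> collatz(4)
4 is even -> collatz(2)
2 is even -> collatz(1)
Reached 1 after 13 steps
= 13


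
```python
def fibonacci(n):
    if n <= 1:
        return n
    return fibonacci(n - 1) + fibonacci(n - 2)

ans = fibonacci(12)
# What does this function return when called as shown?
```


fibonacci(12)
= fibonacci(11) + fibonacci(10)
= (fibonacci(10) + fibonacci(9)) + fibonacci(10)
Computing bottom-up: fibonacci(0)=0, fibonacci(1)=1, fibonacci(2)=1, fibonacci(3)=2, fibonacci(4)=3, fibonacci(5)=5, fibonacci(6)=8, fibonacci(7)=13, fibonacci(8)=21, fibonacci(9)=34, fibonacci(10)=55, fibonacci(11)=89, fibonacci(12)=144
= 144


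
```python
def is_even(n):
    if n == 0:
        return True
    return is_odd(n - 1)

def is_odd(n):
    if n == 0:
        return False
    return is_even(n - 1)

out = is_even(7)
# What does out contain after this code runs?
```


is_even(7)
= is_odd(6)
= is_even(5)
= is_odd(4)
= is_even(3)
= is_odd(2)
= is_even(1)
= is_odd(0)
n == 0: return False
= False


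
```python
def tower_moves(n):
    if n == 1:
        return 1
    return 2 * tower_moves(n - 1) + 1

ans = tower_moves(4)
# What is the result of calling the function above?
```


tower_moves(4)
= 2 * tower_moves(3) + 1
= 2 * (2 * tower_moves(2) + 1) + 1
= 2 * (2 * (2 * tower_moves(1) + 1) + 1) + 1
Now compute bottom-up:
tower_moves(1) = 1
tower_moves(2) = 2 * 1 + 1 = 3
tower_moves(3) = 2 * 3 + 1 = 7
tower_moves(4) = 2 * 7 + 1 = 15
= 15


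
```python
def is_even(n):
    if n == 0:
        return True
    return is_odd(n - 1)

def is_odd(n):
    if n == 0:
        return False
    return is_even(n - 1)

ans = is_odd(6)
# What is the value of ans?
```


is_odd(6)
= is_even(5)
= is_odd(4)
= is_even(3)
= is_odd(2)
= is_even(1)
= is_odd(0)
n == 0: return False
= False


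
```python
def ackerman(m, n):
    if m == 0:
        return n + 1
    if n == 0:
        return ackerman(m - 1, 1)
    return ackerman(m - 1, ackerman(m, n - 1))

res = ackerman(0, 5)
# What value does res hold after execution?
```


ackerman(0, 5)
m == 0: return 5 + 1 = 6
= 6


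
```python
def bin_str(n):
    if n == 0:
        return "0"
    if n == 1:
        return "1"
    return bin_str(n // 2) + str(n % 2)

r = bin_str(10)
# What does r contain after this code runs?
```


bin_str(10)
= bin_str(5) + "0"
= bin_str(2) + "1" + "0"
= bin_str(1) + "0" + "1" + "0"
= "1" + "0" + "1" + "0"
= "1010"


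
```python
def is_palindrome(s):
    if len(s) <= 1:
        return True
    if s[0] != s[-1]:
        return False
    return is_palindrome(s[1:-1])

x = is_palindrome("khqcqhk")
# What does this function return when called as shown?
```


is_palindrome("khqcqhk")
"khqcqhk": s[0]='k' == s[-1]='k' -> is_palindrome("hqcqh")
"hqcqh": s[0]='h' == s[-1]='h' -> is_palindrome("qcq")
"qcq": s[0]='q' == s[-1]='q' -> is_palindrome("c")
"c": len <= 1 -> True
= True


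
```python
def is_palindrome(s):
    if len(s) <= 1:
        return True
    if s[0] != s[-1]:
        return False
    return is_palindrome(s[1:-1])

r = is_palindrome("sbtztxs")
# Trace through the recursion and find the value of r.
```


is_palindrome("sbtztxs")
"sbtztxs": s[0]='s' == s[-1]='s' -> is_palindrome("btztx")
"btztx": s[0]='b' != s[-1]='x' -> False
= False


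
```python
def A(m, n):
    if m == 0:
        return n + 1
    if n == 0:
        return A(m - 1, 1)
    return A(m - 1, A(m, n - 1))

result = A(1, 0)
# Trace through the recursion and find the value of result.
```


A(1, 0)
n == 0: return A(0, 1)
= A(0, 1) = 2
= 2


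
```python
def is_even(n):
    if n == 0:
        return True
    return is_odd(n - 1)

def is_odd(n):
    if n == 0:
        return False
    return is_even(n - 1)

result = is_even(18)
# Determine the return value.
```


is_even(18)
= is_odd(17)
= is_even(16)
= is_odd(15)
= is_even(14)
= is_odd(13)
= is_even(12)
= is_odd(11)
= is_even(10)
= is_odd(9)
= is_even(8)
= is_odd(7)
= is_even(6)
= is_odd(5)
= is_even(4)
= is_odd(3)
= is_even(2)
= is_odd(1)
= is_even(0)
n == 0: return True
= True


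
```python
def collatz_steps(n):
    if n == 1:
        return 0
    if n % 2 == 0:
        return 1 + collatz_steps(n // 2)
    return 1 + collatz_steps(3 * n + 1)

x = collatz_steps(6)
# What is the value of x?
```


collatz_steps(6)
6 is even -> collatz_steps(3)
3 is odd -> 3*3+1 = 10 -> collatz_steps(10)
10 is even -> collatz_steps(5)
5 is odd -> 3*5+1 = 16 -> collatz_steps(16)
16 is even -> collatz_steps(8)
8 is even -> collatz_steps(4)
4 is even -> collatz_steps(2)
2 is even -> collatz_steps(1)
Reached 1 after 8 steps
= 8


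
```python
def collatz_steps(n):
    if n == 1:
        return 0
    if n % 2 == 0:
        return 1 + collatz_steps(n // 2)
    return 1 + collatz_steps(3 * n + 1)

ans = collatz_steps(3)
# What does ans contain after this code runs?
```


collatz_steps(3)
3 is odd -> 3*3+1 = 10 -> collatz_steps(10)
10 is even -> collatz_steps(5)
5 is odd -> 3*5+1 = 16 -> collatz_steps(16)
16 is even -> collatz_steps(8)
8 is even -> collatz_steps(4)
4 is even -> collatz_steps(2)
2 is even -> collatz_steps(1)
Reached 1 after 7 steps
= 7


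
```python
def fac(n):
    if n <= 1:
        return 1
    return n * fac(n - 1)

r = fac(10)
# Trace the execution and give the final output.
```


fac(10)
= 10 * fac(9)
= 10 * 9 * fac(8)
= 10 * 9 * 8 * fac(7)
= 10 * 9 * 8 * 7 * fac(6)
= 10 * 9 * 8 * 7 * 6 * fac(5)
= 10 * 9 * 8 * 7 * 6 * 5 * fac(4)
= 10 * 9 * 8 * 7 * 6 * 5 * 4 * fac(3)
= 10 * 9 * 8 * 7 * 6 * 5 * 4 * 3 * fac(2)
= 10 * 9 * 8 * 7 * 6 * 5 * 4 * 3 * 2 * fac(1)
= 10 * 9 * 8 * 7 * 6 * 5 * 4 * 3 * 2 * 1
= 3628800


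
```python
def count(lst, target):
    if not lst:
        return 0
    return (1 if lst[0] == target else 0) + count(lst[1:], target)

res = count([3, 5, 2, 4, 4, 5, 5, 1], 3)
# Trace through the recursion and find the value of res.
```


count([3, 5, 2, 4, 4, 5, 5, 1], 3)
lst[0]=3 == 3: 1 + count([5, 2, 4, 4, 5, 5, 1], 3)
lst[0]=5 != 3: 0 + count([2, 4, 4, 5, 5, 1], 3)
lst[0]=2 != 3: 0 + count([4, 4, 5, 5, 1], 3)
lst[0]=4 != 3: 0 + count([4, 5, 5, 1], 3)
lst[0]=4 != 3: 0 + count([5, 5, 1], 3)
lst[0]=5 != 3: 0 + count([5, 1], 3)
lst[0]=5 != 3: 0 + count([1], 3)
lst[0]=1 != 3: 0 + count([], 3)
= 1


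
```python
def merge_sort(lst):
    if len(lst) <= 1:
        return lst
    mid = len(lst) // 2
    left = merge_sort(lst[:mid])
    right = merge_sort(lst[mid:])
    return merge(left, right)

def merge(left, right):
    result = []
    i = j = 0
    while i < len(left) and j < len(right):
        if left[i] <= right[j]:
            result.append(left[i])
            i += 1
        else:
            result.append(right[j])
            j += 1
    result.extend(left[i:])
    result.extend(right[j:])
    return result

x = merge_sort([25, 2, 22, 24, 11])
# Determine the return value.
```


merge_sort([25, 2, 22, 24, 11])
Split into [25, 2] and [22, 24, 11]
Left sorted: [2, 25]
Right sorted: [11, 22, 24]
Merge [2, 25] and [11, 22, 24]
= [2, 11, 22, 24, 25]


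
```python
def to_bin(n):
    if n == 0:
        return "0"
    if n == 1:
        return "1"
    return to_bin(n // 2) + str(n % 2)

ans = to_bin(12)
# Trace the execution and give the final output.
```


to_bin(12)
= to_bin(6) + "0"
= to_bin(3) + "0" + "0"
= to_bin(1) + "1" + "0" + "0"
= "1" + "1" + "0" + "0"
= "1100"


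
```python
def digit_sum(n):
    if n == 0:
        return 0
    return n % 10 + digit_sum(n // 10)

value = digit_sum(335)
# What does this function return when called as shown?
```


digit_sum(335)
= 5 + digit_sum(33)
= 5 + 3 + digit_sum(3)
= 5 + 3 + 3 + digit_sum(0)
= 5 + 3 + 3 + 0
= 11


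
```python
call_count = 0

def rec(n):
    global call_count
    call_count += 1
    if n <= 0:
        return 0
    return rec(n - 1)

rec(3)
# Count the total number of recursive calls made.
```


rec(3) calls rec(2) calls ... calls rec(0)
Total calls: 3 + 1 (for base case) = 4


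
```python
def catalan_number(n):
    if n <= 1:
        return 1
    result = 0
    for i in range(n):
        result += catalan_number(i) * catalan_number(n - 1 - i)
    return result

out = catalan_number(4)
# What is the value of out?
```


catalan_number(4)
= sum of catalan_number(i) * catalan_number(4-1-i) for i in 0..3
First compute sub-values bottom-up:
  catalan_number(0) = 1, catalan_number(1) = 1
  catalan_number(2) = 1*1 + 1*1 = 2
  catalan_number(3) = 1*2 + 1*1 + 2*1 = 5
Now catalan_number(4):
  catalan_number(0)*catalan_number(3) = 1*5 = 5
  catalan_number(1)*catalan_number(2) = 1*2 = 2
  catalan_number(2)*catalan_number(1) = 2*1 = 2
  catalan_number(3)*catalan_number(0) = 5*1 = 5
= 5 + 2 + 2 + 5
= 14


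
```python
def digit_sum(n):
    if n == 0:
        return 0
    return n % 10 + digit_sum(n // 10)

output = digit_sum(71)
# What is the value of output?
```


digit_sum(71)
= 1 + digit_sum(7)
= 1 + 7 + digit_sum(0)
= 1 + 7 + 0
= 8


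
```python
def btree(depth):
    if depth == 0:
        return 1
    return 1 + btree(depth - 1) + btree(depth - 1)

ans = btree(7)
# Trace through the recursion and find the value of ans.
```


btree(7)
= 1 + btree(6) + btree(6)
= 1 + 2 * btree(6)
btree(k) = 2^(k+1) - 1
btree(0) = 1
btree(1) = 3
btree(2) = 7
btree(3) = 15
btree(4) = 31
btree(7) = 2^8 - 1 = 255


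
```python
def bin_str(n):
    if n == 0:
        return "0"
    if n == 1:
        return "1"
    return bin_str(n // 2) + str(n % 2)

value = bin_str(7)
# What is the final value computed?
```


bin_str(7)
= bin_str(3) + "1"
= bin_str(1) + "1" + "1"
= "1" + "1" + "1"
= "111"


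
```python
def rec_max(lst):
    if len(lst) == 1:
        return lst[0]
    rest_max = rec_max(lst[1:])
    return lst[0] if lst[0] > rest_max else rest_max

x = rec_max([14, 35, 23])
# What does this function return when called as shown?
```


rec_max([14, 35, 23])
= compare 14 with rec_max([35, 23])
= compare 35 with rec_max([23])
Base: rec_max([23]) = 23
compare 35 with 23: max = 35
compare 14 with 35: max = 35
= 35


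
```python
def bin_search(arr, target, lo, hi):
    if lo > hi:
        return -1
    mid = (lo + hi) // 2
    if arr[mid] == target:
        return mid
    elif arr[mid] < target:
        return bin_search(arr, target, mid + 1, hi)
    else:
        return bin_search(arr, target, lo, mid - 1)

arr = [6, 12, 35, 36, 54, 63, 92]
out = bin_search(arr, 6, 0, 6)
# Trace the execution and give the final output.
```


bin_search(arr, 6, 0, 6)
lo=0, hi=6, mid=3, arr[mid]=36
36 > 6, search left half
lo=0, hi=2, mid=1, arr[mid]=12
12 > 6, search left half
lo=0, hi=0, mid=0, arr[mid]=6
arr[0] == 6, found at index 0
= 0


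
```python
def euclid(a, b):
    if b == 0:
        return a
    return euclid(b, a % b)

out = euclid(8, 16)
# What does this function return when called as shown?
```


euclid(8, 16)
= euclid(16, 8 % 16) = euclid(16, 8)
= euclid(8, 16 % 8) = euclid(8, 0)
b == 0, return a = 8


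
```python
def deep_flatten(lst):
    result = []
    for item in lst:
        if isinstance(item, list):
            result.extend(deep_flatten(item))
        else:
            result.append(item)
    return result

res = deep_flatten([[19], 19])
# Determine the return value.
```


deep_flatten([[19], 19])
Processing each element:
  [19] is a list -> deep_flatten recursively -> [19]
  19 is not a list -> append 19
= [19, 19]


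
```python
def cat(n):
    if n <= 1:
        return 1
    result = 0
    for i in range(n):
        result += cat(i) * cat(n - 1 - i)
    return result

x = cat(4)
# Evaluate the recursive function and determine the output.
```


cat(4)
= sum of cat(i) * cat(4-1-i) for i in 0..3
First compute sub-values bottom-up:
  cat(0) = 1, cat(1) = 1
  cat(2) = 1*1 + 1*1 = 2
  cat(3) = 1*2 + 1*1 + 2*1 = 5
Now cat(4):
  cat(0)*cat(3) = 1*5 = 5
  cat(1)*cat(2) = 1*2 = 2
  cat(2)*cat(1) = 2*1 = 2
  cat(3)*cat(0) = 5*1 = 5
= 5 + 2 + 2 + 5
= 14


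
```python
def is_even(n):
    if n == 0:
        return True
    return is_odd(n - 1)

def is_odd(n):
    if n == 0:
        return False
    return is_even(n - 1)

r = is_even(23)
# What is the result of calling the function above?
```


is_even(23)
= is_odd(22)
= is_even(21)
= is_odd(20)
= is_even(19)
= is_odd(18)
= is_even(17)
= is_odd(16)
= is_even(15)
= is_odd(14)
= is_even(13)
= is_odd(12)
= is_even(11)
= is_odd(10)
= is_even(9)
= is_odd(8)
= is_even(7)
= is_odd(6)
= is_even(5)
= is_odd(4)
= is_even(3)
= is_odd(2)
= is_even(1)
= is_odd(0)
n == 0: return False
= False


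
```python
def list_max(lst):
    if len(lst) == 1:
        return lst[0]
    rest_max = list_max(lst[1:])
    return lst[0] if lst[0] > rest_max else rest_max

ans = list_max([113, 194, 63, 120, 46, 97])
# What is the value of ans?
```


list_max([113, 194, 63, 120, 46, 97])
= compare 113 with list_max([194, 63, 120, 46, 97])
= compare 194 with list_max([63, 120, 46, 97])
= compare 63 with list_max([120, 46, 97])
= compare 120 with list_max([46, 97])
= compare 46 with list_max([97])
Base: list_max([97]) = 97
compare 46 with 97: max = 97
compare 120 with 97: max = 120
compare 63 with 120: max = 120
compare 194 with 120: max = 194
compare 113 with 194: max = 194
= 194


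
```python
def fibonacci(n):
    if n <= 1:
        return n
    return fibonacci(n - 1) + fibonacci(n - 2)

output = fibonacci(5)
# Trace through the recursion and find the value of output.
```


fibonacci(5)
= fibonacci(4) + fibonacci(3)
= (fibonacci(3) + fibonacci(2)) + fibonacci(3)
Computing bottom-up: fibonacci(0)=0, fibonacci(1)=1, fibonacci(2)=1, fibonacci(3)=2, fibonacci(4)=3, fibonacci(5)=5
= 5


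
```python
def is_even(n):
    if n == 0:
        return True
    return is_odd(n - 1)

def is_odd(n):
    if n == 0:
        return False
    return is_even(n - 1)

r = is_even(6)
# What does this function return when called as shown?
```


is_even(6)
= is_odd(5)
= is_even(4)
= is_odd(3)
= is_even(2)
= is_odd(1)
= is_even(0)
n == 0: return True
= True


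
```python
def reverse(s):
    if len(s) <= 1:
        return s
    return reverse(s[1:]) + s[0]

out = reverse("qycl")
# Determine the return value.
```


reverse("qycl")
= reverse("ycl") + "q"
= reverse("cl") + "y" + "q"
= reverse("l") + "c" + "y" + "q"
= "l" + "c" + "y" + "q"
= "lcyq"


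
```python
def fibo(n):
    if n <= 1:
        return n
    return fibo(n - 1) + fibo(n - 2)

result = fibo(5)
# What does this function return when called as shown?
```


fibo(5)
= fibo(4) + fibo(3)
= (fibo(3) + fibo(2)) + fibo(3)
Computing bottom-up: fibo(0)=0, fibo(1)=1, fibo(2)=1, fibo(3)=2, fibo(4)=3, fibo(5)=5
= 5


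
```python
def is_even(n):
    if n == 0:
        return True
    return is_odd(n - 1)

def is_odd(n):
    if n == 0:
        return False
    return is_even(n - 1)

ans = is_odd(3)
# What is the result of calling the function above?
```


is_odd(3)
= is_even(2)
= is_odd(1)
= is_even(0)
n == 0: return True
= True


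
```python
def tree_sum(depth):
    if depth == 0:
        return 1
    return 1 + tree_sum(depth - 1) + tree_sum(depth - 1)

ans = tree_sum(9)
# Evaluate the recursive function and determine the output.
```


tree_sum(9)
= 1 + tree_sum(8) + tree_sum(8)
= 1 + 2 * tree_sum(8)
tree_sum(k) = 2^(k+1) - 1
tree_sum(0) = 1
tree_sum(1) = 3
tree_sum(2) = 7
tree_sum(3) = 15
tree_sum(4) = 31
tree_sum(9) = 2^10 - 1 = 1023


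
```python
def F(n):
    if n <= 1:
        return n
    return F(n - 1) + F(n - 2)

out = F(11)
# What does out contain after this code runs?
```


F(11)
= F(10) + F(9)
= (F(9) + F(8)) + F(9)
Computing bottom-up: F(0)=0, F(1)=1, F(2)=1, F(3)=2, F(4)=3, F(5)=5, F(6)=8, F(7)=13, F(8)=21, F(9)=34, F(10)=55, F(11)=89
= 89


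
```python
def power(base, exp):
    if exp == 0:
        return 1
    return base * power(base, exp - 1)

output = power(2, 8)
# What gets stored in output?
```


power(2, 8)
= 2 * power(2, 7)
= 2 * 2 * power(2, 6)
= 2 * 2 * 2 * power(2, 5)
= 2 * 2 * 2 * 2 * power(2, 4)
= 2 * 2 * 2 * 2 * 2 * power(2, 3)
= 2 * 2 * 2 * 2 * 2 * 2 * power(2, 2)
= 2 * 2 * 2 * 2 * 2 * 2 * 2 * power(2, 1)
= 2 * 2 * 2 * 2 * 2 * 2 * 2 * 2 * power(2, 0)
= 2 * 2 * 2 * 2 * 2 * 2 * 2 * 2 * 1
= 256


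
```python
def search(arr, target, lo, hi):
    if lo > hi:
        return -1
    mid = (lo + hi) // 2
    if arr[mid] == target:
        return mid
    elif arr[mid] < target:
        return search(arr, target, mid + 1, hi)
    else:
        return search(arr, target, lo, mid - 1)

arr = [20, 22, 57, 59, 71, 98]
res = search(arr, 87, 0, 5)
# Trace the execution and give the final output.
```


search(arr, 87, 0, 5)
lo=0, hi=5, mid=2, arr[mid]=57
57 < 87, search right half
lo=3, hi=5, mid=4, arr[mid]=71
71 < 87, search right half
lo=5, hi=5, mid=5, arr[mid]=98
98 > 87, search left half
lo > hi, target not found, return -1
= -1


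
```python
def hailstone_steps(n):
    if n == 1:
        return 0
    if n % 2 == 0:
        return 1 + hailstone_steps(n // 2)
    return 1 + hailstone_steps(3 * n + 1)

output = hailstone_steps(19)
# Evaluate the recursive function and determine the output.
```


hailstone_steps(19)
19 is odd -> 3*19+1 = 58 -> hailstone_steps(58)
58 is even -> hailstone_steps(29)
29 is odd -> 3*29+1 = 88 -> hailstone_steps(88)
88 is even -> hailstone_steps(44)
44 is even -> hailstone_steps(22)
22 is even -> hailstone_steps(11)
11 is odd -> 3*11+1 = 34 -> hailstone_steps(34)
34 is even -> hailstone_steps(17)
17 is odd -> 3*17+1 = 52 -> hailstone_steps(52)
52 is even -> hailstone_steps(26)
26 is even -> hailstone_steps(13)
13 is odd -> 3*13+1 = 40 -> hailstone_steps(40)
40 is even -> hailstone_steps(20)
20 is even -> hailstone_steps(10)
10 is even -> hailstone_steps(5)
5 is odd -> 3*5+1 = 16 -> hailstone_steps(16)
16 is even -> hailstone_steps(8)
8 is even -> hailstone_steps(4)
4 is even -> hailstone_steps(2)
2 is even -> hailstone_steps(1)
Reached 1 after 20 steps
= 20


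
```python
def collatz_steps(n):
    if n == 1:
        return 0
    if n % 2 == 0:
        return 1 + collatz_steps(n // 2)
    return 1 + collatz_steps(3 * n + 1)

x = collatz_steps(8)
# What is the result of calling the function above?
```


collatz_steps(8)
8 is even -> collatz_steps(4)
4 is even -> collatz_steps(2)
2 is even -> collatz_steps(1)
Reached 1 after 3 steps
= 3


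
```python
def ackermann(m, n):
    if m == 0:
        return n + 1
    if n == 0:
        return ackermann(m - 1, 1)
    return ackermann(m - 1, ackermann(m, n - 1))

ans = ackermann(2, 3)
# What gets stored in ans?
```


ackermann(2, 3)
= ackermann(1, ackermann(2, 2))
First compute ackermann(2, 2) = 7
= ackermann(1, 7)
= 9


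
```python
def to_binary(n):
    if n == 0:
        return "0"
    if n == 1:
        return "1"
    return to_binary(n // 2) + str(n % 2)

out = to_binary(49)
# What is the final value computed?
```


to_binary(49)
= to_binary(24) + "1"
= to_binary(12) + "0" + "1"
= to_binary(6) + "0" + "0" + "1"
= to_binary(3) + "0" + "0" + "0" + "1"
= to_binary(1) + "1" + "0" + "0" + "0" + "1"
= "1" + "1" + "0" + "0" + "0" + "1"
= "110001"


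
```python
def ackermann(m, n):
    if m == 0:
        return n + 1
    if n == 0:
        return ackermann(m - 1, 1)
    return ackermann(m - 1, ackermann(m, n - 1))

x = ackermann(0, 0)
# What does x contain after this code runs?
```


ackermann(0, 0)
m == 0: return 0 + 1 = 1
= 1


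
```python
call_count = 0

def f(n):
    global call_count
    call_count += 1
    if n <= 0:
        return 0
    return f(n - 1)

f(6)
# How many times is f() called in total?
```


f(6) calls f(5) calls ... calls f(0)
Total calls: 6 + 1 (for base case) = 7


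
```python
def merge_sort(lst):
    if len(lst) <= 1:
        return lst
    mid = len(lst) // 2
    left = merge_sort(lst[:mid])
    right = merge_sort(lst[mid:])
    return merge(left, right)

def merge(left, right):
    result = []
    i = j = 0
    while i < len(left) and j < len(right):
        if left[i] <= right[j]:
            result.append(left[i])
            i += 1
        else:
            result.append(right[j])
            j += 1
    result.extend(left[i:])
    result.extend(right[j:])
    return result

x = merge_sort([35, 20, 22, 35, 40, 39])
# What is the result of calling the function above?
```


merge_sort([35, 20, 22, 35, 40, 39])
Split into [35, 20, 22] and [35, 40, 39]
Left sorted: [20, 22, 35]
Right sorted: [35, 39, 40]
Merge [20, 22, 35] and [35, 39, 40]
= [20, 22, 35, 35, 39, 40]


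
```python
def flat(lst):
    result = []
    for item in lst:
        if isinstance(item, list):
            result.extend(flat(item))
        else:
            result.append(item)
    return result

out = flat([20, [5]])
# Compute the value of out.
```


flat([20, [5]])
Processing each element:
  20 is not a list -> append 20
  [5] is a list -> flat recursively -> [5]
= [20, 5]


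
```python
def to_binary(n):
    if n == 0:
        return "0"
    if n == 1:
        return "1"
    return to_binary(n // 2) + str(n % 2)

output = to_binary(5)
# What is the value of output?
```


to_binary(5)
= to_binary(2) + "1"
= to_binary(1) + "0" + "1"
= "1" + "0" + "1"
= "101"


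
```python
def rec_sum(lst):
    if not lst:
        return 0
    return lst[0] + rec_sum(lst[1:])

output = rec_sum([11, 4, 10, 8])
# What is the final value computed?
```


rec_sum([11, 4, 10, 8])
= 11 + rec_sum([4, 10, 8])
= 11 + 4 + rec_sum([10, 8])
= 11 + 4 + 10 + rec_sum([8])
= 11 + 4 + 10 + 8 + rec_sum([])
= 11 + 4 + 10 + 8 + 0
= 33


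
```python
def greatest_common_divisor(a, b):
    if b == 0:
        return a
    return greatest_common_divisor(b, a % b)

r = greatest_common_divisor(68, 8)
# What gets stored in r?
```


greatest_common_divisor(68, 8)
= greatest_common_divisor(8, 68 % 8) = greatest_common_divisor(8, 4)
= greatest_common_divisor(4, 8 % 4) = greatest_common_divisor(4, 0)
b == 0, return a = 4


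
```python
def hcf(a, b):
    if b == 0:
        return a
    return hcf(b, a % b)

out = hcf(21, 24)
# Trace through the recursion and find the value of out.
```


hcf(21, 24)
= hcf(24, 21 % 24) = hcf(24, 21)
= hcf(21, 24 % 21) = hcf(21, 3)
= hcf(3, 21 % 3) = hcf(3, 0)
b == 0, return a = 3


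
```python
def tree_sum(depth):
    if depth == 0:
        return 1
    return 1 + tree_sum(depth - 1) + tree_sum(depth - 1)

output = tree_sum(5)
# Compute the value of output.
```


tree_sum(5)
= 1 + tree_sum(4) + tree_sum(4)
= 1 + 2 * tree_sum(4)
tree_sum(k) = 2^(k+1) - 1
tree_sum(0) = 1
tree_sum(1) = 3
tree_sum(2) = 7
tree_sum(3) = 15
tree_sum(4) = 31
tree_sum(5) = 2^6 - 1 = 63


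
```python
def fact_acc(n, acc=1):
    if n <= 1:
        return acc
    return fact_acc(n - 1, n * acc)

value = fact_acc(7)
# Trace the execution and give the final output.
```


fact_acc(7, 1)
= fact_acc(6, 7 * 1) = fact_acc(6, 7)
= fact_acc(5, 6 * 7) = fact_acc(5, 42)
= fact_acc(4, 5 * 42) = fact_acc(4, 210)
= fact_acc(3, 4 * 210) = fact_acc(3, 840)
= fact_acc(2, 3 * 840) = fact_acc(2, 2520)
= fact_acc(1, 2 * 2520) = fact_acc(1, 5040)
n <= 1, return acc = 5040


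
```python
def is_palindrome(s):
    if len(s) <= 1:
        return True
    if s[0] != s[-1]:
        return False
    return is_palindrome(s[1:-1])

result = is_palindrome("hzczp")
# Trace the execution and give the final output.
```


is_palindrome("hzczp")
"hzczp": s[0]='h' != s[-1]='p' -> False
= False


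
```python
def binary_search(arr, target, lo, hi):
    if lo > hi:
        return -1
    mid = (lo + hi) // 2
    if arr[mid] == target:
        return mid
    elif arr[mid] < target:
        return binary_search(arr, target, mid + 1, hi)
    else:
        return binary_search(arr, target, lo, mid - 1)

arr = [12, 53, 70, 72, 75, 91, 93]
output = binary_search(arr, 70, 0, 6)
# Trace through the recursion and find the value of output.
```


binary_search(arr, 70, 0, 6)
lo=0, hi=6, mid=3, arr[mid]=72
72 > 70, search left half
lo=0, hi=2, mid=1, arr[mid]=53
53 < 70, search right half
lo=2, hi=2, mid=2, arr[mid]=70
arr[2] == 70, found at index 2
= 2


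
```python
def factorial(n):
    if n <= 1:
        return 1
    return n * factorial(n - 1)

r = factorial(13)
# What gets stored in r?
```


factorial(13)
= 13 * factorial(12)
= 13 * 12 * factorial(11)
= 13 * 12 * 11 * factorial(10)
= 13 * 12 * 11 * 10 * factorial(9)
= 13 * 12 * 11 * 10 * 9 * factorial(8)
= 13 * 12 * 11 * 10 * 9 * 8 * factorial(7)
= 13 * 12 * 11 * 10 * 9 * 8 * 7 * factorial(6)
= 13 * 12 * 11 * 10 * 9 * 8 * 7 * 6 * factorial(5)
= 13 * 12 * 11 * 10 * 9 * 8 * 7 * 6 * 5 * factorial(4)
= 13 * 12 * 11 * 10 * 9 * 8 * 7 * 6 * 5 * 4 * factorial(3)
= 13 * 12 * 11 * 10 * 9 * 8 * 7 * 6 * 5 * 4 * 3 * factorial(2)
= 13 * 12 * 11 * 10 * 9 * 8 * 7 * 6 * 5 * 4 * 3 * 2 * factorial(1)
= 13 * 12 * 11 * 10 * 9 * 8 * 7 * 6 * 5 * 4 * 3 * 2 * 1
= 6227020800


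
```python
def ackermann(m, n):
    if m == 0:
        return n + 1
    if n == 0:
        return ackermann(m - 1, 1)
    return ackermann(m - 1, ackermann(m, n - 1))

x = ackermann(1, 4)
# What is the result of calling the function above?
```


ackermann(1, 4)
= ackermann(0, ackermann(1, 3))
First compute ackermann(1, 3) = 5
= ackermann(0, 5)
= 6


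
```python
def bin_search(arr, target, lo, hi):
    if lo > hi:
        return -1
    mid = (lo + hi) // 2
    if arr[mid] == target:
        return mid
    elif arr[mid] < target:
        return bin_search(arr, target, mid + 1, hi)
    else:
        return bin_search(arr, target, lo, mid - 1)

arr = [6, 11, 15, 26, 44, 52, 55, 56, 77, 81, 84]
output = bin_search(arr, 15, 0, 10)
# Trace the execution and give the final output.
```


bin_search(arr, 15, 0, 10)
lo=0, hi=10, mid=5, arr[mid]=52
52 > 15, search left half
lo=0, hi=4, mid=2, arr[mid]=15
arr[2] == 15, found at index 2
= 2


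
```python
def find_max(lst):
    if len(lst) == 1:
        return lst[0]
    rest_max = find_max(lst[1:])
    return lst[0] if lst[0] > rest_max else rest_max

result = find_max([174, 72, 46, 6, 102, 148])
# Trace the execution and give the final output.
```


find_max([174, 72, 46, 6, 102, 148])
= compare 174 with find_max([72, 46, 6, 102, 148])
= compare 72 with find_max([46, 6, 102, 148])
= compare 46 with find_max([6, 102, 148])
= compare 6 with find_max([102, 148])
= compare 102 with find_max([148])
Base: find_max([148]) = 148
compare 102 with 148: max = 148
compare 6 with 148: max = 148
compare 46 with 148: max = 148
compare 72 with 148: max = 148
compare 174 with 148: max = 174
= 174


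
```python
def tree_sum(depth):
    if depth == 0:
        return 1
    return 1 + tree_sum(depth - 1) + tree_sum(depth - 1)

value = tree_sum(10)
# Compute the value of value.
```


tree_sum(10)
= 1 + tree_sum(9) + tree_sum(9)
= 1 + 2 * tree_sum(9)
tree_sum(k) = 2^(k+1) - 1
tree_sum(0) = 1
tree_sum(1) = 3
tree_sum(2) = 7
tree_sum(3) = 15
tree_sum(4) = 31
tree_sum(10) = 2^11 - 1 = 2047


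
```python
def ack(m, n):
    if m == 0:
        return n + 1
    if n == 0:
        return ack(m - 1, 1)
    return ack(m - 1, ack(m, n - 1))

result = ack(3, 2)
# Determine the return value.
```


ack(3, 2)
= ack(2, ack(3, 1))
First compute ack(3, 1) = 13
= ack(2, 13)
= 29


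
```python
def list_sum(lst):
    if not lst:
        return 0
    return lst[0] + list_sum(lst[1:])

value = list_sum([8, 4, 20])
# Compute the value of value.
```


list_sum([8, 4, 20])
= 8 + list_sum([4, 20])
= 8 + 4 + list_sum([20])
= 8 + 4 + 20 + list_sum([])
= 8 + 4 + 20 + 0
= 32


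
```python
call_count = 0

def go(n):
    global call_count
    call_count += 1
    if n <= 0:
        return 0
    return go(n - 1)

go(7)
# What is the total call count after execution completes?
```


go(7) calls go(6) calls ... calls go(0)
Total calls: 7 + 1 (for base case) = 8


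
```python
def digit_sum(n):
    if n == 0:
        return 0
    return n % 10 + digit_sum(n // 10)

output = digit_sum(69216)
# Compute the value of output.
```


digit_sum(69216)
= 6 + digit_sum(6921)
= 6 + 1 + digit_sum(692)
= 6 + 1 + 2 + digit_sum(69)
= 6 + 1 + 2 + 9 + digit_sum(6)
= 6 + 1 + 2 + 9 + 6 + digit_sum(0)
= 6 + 1 + 2 + 9 + 6 + 0
= 24


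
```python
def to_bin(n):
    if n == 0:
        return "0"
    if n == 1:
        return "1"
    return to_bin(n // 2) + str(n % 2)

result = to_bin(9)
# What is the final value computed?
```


to_bin(9)
= to_bin(4) + "1"
= to_bin(2) + "0" + "1"
= to_bin(1) + "0" + "0" + "1"
= "1" + "0" + "0" + "1"
= "1001"


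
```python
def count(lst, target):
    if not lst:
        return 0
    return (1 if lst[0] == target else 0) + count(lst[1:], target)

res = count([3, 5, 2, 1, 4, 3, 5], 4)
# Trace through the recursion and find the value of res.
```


count([3, 5, 2, 1, 4, 3, 5], 4)
lst[0]=3 != 4: 0 + count([5, 2, 1, 4, 3, 5], 4)
lst[0]=5 != 4: 0 + count([2, 1, 4, 3, 5], 4)
lst[0]=2 != 4: 0 + count([1, 4, 3, 5], 4)
lst[0]=1 != 4: 0 + count([4, 3, 5], 4)
lst[0]=4 == 4: 1 + count([3, 5], 4)
lst[0]=3 != 4: 0 + count([5], 4)
lst[0]=5 != 4: 0 + count([], 4)
= 1


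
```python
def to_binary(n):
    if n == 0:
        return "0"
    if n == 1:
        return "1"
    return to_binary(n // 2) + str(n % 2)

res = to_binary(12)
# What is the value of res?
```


to_binary(12)
= to_binary(6) + "0"
= to_binary(3) + "0" + "0"
= to_binary(1) + "1" + "0" + "0"
= "1" + "1" + "0" + "0"
= "1100"


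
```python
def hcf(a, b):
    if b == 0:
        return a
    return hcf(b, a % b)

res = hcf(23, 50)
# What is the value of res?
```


hcf(23, 50)
= hcf(50, 23 % 50) = hcf(50, 23)
= hcf(23, 50 % 23) = hcf(23, 4)
= hcf(4, 23 % 4) = hcf(4, 3)
= hcf(3, 4 % 3) = hcf(3, 1)
= hcf(1, 3 % 1) = hcf(1, 0)
b == 0, return a = 1


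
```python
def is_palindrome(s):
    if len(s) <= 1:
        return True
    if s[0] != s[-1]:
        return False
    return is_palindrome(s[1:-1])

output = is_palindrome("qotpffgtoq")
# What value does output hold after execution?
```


is_palindrome("qotpffgtoq")
"qotpffgtoq": s[0]='q' == s[-1]='q' -> is_palindrome("otpffgto")
"otpffgto": s[0]='o' == s[-1]='o' -> is_palindrome("tpffgt")
"tpffgt": s[0]='t' == s[-1]='t' -> is_palindrome("pffg")
"pffg": s[0]='p' != s[-1]='g' -> False
= False


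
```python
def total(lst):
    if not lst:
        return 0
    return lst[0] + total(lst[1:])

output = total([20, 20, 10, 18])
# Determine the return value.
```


total([20, 20, 10, 18])
= 20 + total([20, 10, 18])
= 20 + 20 + total([10, 18])
= 20 + 20 + 10 + total([18])
= 20 + 20 + 10 + 18 + total([])
= 20 + 20 + 10 + 18 + 0
= 68


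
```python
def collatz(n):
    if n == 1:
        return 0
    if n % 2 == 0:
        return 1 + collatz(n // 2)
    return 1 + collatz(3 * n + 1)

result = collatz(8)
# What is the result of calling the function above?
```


collatz(8)
8 is even -> collatz(4)
4 is even -> collatz(2)
2 is even -> collatz(1)
Reached 1 after 3 steps
= 3


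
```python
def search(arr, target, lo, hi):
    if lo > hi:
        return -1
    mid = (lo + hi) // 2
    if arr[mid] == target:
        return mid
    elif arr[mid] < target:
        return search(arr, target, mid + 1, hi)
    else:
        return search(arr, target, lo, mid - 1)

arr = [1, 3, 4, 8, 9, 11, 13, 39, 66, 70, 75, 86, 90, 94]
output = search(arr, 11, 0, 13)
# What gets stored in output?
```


search(arr, 11, 0, 13)
lo=0, hi=13, mid=6, arr[mid]=13
13 > 11, search left half
lo=0, hi=5, mid=2, arr[mid]=4
4 < 11, search right half
lo=3, hi=5, mid=4, arr[mid]=9
9 < 11, search right half
lo=5, hi=5, mid=5, arr[mid]=11
arr[5] == 11, found at index 5
= 5


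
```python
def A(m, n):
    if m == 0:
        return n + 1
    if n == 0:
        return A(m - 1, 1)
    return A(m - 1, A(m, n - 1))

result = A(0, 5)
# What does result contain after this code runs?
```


A(0, 5)
m == 0: return 5 + 1 = 6
= 6


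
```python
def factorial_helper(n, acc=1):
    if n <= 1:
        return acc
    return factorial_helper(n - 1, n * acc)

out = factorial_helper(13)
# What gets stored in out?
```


factorial_helper(13, 1)
= factorial_helper(12, 13 * 1) = factorial_helper(12, 13)
= factorial_helper(11, 12 * 13) = factorial_helper(11, 156)
= factorial_helper(10, 11 * 156) = factorial_helper(10, 1716)
= factorial_helper(9, 10 * 1716) = factorial_helper(9, 17160)
= factorial_helper(8, 9 * 17160) = factorial_helper(8, 154440)
= factorial_helper(7, 8 * 154440) = factorial_helper(7, 1235520)
= factorial_helper(6, 7 * 1235520) = factorial_helper(6, 8648640)
= factorial_helper(5, 6 * 8648640) = factorial_helper(5, 51891840)
= factorial_helper(4, 5 * 51891840) = factorial_helper(4, 259459200)
= factorial_helper(3, 4 * 259459200) = factorial_helper(3, 1037836800)
= factorial_helper(2, 3 * 1037836800) = factorial_helper(2, 3113510400)
= factorial_helper(1, 2 * 3113510400) = factorial_helper(1, 6227020800)
n <= 1, return acc = 6227020800


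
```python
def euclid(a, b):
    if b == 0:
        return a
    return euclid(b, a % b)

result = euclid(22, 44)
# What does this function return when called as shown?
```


euclid(22, 44)
= euclid(44, 22 % 44) = euclid(44, 22)
= euclid(22, 44 % 22) = euclid(22, 0)
b == 0, return a = 22


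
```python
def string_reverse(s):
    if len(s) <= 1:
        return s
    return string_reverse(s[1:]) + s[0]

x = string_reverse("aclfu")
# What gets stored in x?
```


string_reverse("aclfu")
= string_reverse("clfu") + "a"
= string_reverse("lfu") + "c" + "a"
= string_reverse("fu") + "l" + "c" + "a"
= string_reverse("u") + "f" + "l" + "c" + "a"
= "u" + "f" + "l" + "c" + "a"
= "uflca"


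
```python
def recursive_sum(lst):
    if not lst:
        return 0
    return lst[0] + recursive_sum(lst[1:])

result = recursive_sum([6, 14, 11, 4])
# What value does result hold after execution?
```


recursive_sum([6, 14, 11, 4])
= 6 + recursive_sum([14, 11, 4])
= 6 + 14 + recursive_sum([11, 4])
= 6 + 14 + 11 + recursive_sum([4])
= 6 + 14 + 11 + 4 + recursive_sum([])
= 6 + 14 + 11 + 4 + 0
= 35


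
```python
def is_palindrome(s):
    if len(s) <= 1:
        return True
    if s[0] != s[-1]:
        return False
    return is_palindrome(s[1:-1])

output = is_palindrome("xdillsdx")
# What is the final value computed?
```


is_palindrome("xdillsdx")
"xdillsdx": s[0]='x' == s[-1]='x' -> is_palindrome("dillsd")
"dillsd": s[0]='d' == s[-1]='d' -> is_palindrome("ills")
"ills": s[0]='i' != s[-1]='s' -> False
= False


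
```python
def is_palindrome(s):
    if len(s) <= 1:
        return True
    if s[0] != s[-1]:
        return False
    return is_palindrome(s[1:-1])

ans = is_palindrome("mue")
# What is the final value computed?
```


is_palindrome("mue")
"mue": s[0]='m' != s[-1]='e' -> False
= False


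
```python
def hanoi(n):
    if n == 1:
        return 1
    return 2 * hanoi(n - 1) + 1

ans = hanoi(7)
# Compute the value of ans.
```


hanoi(7)
= 2 * hanoi(6) + 1
= 2 * (2 * hanoi(5) + 1) + 1
= 2 * (2 * (2 * hanoi(4) + 1) + 1) + 1
= 2 * (2 * (2 * (2 * hanoi(3) + 1) + 1) + 1) + 1
= 2 * (2 * (2 * (2 * (2 * hanoi(2) + 1) + 1) + 1) + 1) + 1
= 2 * (2 * (2 * (2 * (2 * (2 * hanoi(1) + 1) + 1) + 1) + 1) + 1) + 1
Now compute bottom-up:
hanoi(1) = 1
hanoi(2) = 2 * 1 + 1 = 3
hanoi(3) = 2 * 3 + 1 = 7
hanoi(4) = 2 * 7 + 1 = 15
hanoi(5) = 2 * 15 + 1 = 31
hanoi(6) = 2 * 31 + 1 = 63
hanoi(7) = 2 * 63 + 1 = 127
= 127


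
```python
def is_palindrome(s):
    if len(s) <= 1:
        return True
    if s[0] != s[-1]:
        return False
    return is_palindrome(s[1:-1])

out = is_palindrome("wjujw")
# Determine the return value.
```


is_palindrome("wjujw")
"wjujw": s[0]='w' == s[-1]='w' -> is_palindrome("juj")
"juj": s[0]='j' == s[-1]='j' -> is_palindrome("u")
"u": len <= 1 -> True
= True


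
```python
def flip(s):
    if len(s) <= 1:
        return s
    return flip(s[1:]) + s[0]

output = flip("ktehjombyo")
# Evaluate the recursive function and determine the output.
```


flip("ktehjombyo")
= flip("tehjombyo") + "k"
= flip("ehjombyo") + "t" + "k"
= flip("hjombyo") + "e" + "t" + "k"
= flip("jombyo") + "h" + "e" + "t" + "k"
= flip("ombyo") + "j" + "h" + "e" + "t" + "k"
= flip("mbyo") + "o" + "j" + "h" + "e" + "t" + "k"
= flip("byo") + "m" + "o" + "j" + "h" + "e" + "t" + "k"
= flip("yo") + "b" + "m" + "o" + "j" + "h" + "e" + "t" + "k"
= flip("o") + "y" + "b" + "m" + "o" + "j" + "h" + "e" + "t" + "k"
= "o" + "y" + "b" + "m" + "o" + "j" + "h" + "e" + "t" + "k"
= "oybmojhetk"


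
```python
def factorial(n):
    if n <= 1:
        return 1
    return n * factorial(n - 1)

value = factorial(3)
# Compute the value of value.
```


factorial(3)
= 3 * factorial(2)
= 3 * 2 * factorial(1)
= 3 * 2 * 1
= 6


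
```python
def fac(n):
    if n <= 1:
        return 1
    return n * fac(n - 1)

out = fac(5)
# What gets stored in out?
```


fac(5)
= 5 * fac(4)
= 5 * 4 * fac(3)
= 5 * 4 * 3 * fac(2)
= 5 * 4 * 3 * 2 * fac(1)
= 5 * 4 * 3 * 2 * 1
= 120


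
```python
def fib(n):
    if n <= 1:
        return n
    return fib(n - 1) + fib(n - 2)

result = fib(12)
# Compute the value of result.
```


fib(12)
= fib(11) + fib(10)
= (fib(10) + fib(9)) + fib(10)
Computing bottom-up: fib(0)=0, fib(1)=1, fib(2)=1, fib(3)=2, fib(4)=3, fib(5)=5, fib(6)=8, fib(7)=13, fib(8)=21, fib(9)=34, fib(10)=55, fib(11)=89, fib(12)=144
= 144


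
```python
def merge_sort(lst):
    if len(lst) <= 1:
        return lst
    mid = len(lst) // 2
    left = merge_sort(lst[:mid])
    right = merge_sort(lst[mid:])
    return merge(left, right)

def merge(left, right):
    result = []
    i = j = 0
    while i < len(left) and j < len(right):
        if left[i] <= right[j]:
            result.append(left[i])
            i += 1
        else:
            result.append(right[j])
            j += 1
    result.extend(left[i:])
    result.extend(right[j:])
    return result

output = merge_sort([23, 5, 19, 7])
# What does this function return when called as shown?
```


merge_sort([23, 5, 19, 7])
Split into [23, 5] and [19, 7]
Left sorted: [5, 23]
Right sorted: [7, 19]
Merge [5, 23] and [7, 19]
= [5, 7, 19, 23]


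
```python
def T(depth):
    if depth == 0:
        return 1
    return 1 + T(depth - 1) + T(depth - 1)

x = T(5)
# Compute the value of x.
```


T(5)
= 1 + T(4) + T(4)
= 1 + 2 * T(4)
T(k) = 2^(k+1) - 1
T(0) = 1
T(1) = 3
T(2) = 7
T(3) = 15
T(4) = 31
T(5) = 2^6 - 1 = 63


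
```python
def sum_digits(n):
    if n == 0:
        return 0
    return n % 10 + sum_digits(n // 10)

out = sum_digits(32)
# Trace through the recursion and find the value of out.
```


sum_digits(32)
= 2 + sum_digits(3)
= 2 + 3 + sum_digits(0)
= 2 + 3 + 0
= 5


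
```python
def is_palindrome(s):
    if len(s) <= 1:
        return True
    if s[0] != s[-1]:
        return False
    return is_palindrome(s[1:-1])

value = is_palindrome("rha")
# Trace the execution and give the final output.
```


is_palindrome("rha")
"rha": s[0]='r' != s[-1]='a' -> False
= False


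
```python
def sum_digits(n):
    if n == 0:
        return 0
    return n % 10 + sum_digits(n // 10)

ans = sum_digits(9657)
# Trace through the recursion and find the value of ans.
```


sum_digits(9657)
= 7 + sum_digits(965)
= 7 + 5 + sum_digits(96)
= 7 + 5 + 6 + sum_digits(9)
= 7 + 5 + 6 + 9 + sum_digits(0)
= 7 + 5 + 6 + 9 + 0
= 27


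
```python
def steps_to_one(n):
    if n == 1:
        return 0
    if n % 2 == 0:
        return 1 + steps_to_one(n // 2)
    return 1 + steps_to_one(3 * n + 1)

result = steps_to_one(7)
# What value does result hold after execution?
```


steps_to_one(7)
7 is odd -> 3*7+1 = 22 -> steps_to_one(22)
22 is even -> steps_to_one(11)
11 is odd -> 3*11+1 = 34 -> steps_to_one(34)
34 is even -> steps_to_one(17)
17 is odd -> 3*17+1 = 52 -> steps_to_one(52)
52 is even -> steps_to_one(26)
26 is even -> steps_to_one(13)
13 is odd -> 3*13+1 = 40 -> steps_to_one(40)
40 is even -> steps_to_one(20)
20 is even -> steps_to_one(10)
10 is even -> steps_to_one(5)
5 is odd -> 3*5+1 = 16 -> steps_to_one(16)
16 is even -> steps_to_one(8)
8 is even -> steps_to_one(4)
4 is even -> steps_to_one(2)
2 is even -> steps_to_one(1)
Reached 1 after 16 steps
= 16
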